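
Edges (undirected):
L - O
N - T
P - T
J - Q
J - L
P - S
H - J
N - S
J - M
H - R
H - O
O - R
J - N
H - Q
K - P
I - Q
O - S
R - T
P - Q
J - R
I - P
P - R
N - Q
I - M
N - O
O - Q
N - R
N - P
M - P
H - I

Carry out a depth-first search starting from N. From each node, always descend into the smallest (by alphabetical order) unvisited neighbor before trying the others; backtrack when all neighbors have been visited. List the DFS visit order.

Visit N
N → J
J → H
H → I
I → M
M → P
P → K
P → Q
Q → O
O → L
O → R
R → T
O → S

N J H I M P K Q O L R T S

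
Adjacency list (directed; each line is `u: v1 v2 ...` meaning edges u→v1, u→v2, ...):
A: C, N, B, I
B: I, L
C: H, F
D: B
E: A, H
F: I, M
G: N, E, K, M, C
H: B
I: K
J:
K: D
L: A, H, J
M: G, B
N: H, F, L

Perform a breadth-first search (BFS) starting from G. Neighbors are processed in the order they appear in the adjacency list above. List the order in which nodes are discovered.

G -> N -> E -> K -> M -> C -> H -> F -> L -> A -> D -> B -> I -> J

Visit G; enqueue N, E, K, M, C → queue [N, E, K, M, C]
Visit N; enqueue H, F, L → queue [E, K, M, C, H, F, L]
Visit E; enqueue A → queue [K, M, C, H, F, L, A]
Visit K; enqueue D → queue [M, C, H, F, L, A, D]
Visit M; enqueue B → queue [C, H, F, L, A, D, B]
Visit C → queue [H, F, L, A, D, B]
Visit H → queue [F, L, A, D, B]
Visit F; enqueue I → queue [L, A, D, B, I]
Visit L; enqueue J → queue [A, D, B, I, J]
Visit A → queue [D, B, I, J]
Visit D → queue [B, I, J]
Visit B → queue [I, J]
Visit I → queue [J]
Visit J → queue []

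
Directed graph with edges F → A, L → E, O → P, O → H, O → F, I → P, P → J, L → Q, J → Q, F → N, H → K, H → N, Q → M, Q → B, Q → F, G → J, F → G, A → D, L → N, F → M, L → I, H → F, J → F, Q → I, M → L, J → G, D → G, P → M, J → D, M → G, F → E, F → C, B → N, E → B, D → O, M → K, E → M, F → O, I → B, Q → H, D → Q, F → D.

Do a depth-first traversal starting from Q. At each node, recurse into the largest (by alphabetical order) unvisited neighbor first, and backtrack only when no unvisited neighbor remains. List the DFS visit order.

Q, M, L, N, I, P, J, G, F, O, H, K, E, B, D, C, A

Visit Q
Q → M
M → L
L → N
L → I
I → P
P → J
J → G
J → F
F → O
O → H
H → K
F → E
E → B
F → D
F → C
F → A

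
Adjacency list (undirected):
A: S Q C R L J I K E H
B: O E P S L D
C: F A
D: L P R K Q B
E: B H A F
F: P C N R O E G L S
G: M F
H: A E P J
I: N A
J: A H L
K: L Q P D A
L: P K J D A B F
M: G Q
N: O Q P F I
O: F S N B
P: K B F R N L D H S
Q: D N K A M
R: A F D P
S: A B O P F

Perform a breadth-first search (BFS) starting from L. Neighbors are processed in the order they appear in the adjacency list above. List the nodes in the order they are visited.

L P K J D A B F R N H S Q C I E O G M

Visit L; enqueue P, K, J, D, A, B, F → queue [P, K, J, D, A, B, F]
Visit P; enqueue R, N, H, S → queue [K, J, D, A, B, F, R, N, H, S]
Visit K; enqueue Q → queue [J, D, A, B, F, R, N, H, S, Q]
Visit J → queue [D, A, B, F, R, N, H, S, Q]
Visit D → queue [A, B, F, R, N, H, S, Q]
Visit A; enqueue C, I, E → queue [B, F, R, N, H, S, Q, C, I, E]
Visit B; enqueue O → queue [F, R, N, H, S, Q, C, I, E, O]
Visit F; enqueue G → queue [R, N, H, S, Q, C, I, E, O, G]
Visit R → queue [N, H, S, Q, C, I, E, O, G]
Visit N → queue [H, S, Q, C, I, E, O, G]
Visit H → queue [S, Q, C, I, E, O, G]
Visit S → queue [Q, C, I, E, O, G]
Visit Q; enqueue M → queue [C, I, E, O, G, M]
Visit C → queue [I, E, O, G, M]
Visit I → queue [E, O, G, M]
Visit E → queue [O, G, M]
Visit O → queue [G, M]
Visit G → queue [M]
Visit M → queue []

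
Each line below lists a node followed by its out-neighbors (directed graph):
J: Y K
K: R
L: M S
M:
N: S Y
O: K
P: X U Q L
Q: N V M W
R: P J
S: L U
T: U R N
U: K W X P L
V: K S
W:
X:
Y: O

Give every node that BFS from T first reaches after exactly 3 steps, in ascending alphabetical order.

M, O, Q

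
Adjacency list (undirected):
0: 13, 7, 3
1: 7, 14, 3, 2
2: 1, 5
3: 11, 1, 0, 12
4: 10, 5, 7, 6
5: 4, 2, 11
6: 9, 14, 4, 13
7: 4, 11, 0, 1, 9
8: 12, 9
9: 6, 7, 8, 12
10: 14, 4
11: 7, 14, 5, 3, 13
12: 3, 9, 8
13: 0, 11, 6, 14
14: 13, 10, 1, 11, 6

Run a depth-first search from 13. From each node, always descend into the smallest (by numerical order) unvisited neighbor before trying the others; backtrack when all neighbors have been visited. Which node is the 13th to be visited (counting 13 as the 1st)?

10

Visit 13
13 → 0
0 → 3
3 → 1
1 → 2
2 → 5
5 → 4
4 → 6
6 → 9
9 → 7
7 → 11
11 → 14
14 → 10
9 → 8
8 → 12

Visit order: 13, 0, 3, 1, 2, 5, 4, 6, 9, 7, 11, 14, 10, 8, 12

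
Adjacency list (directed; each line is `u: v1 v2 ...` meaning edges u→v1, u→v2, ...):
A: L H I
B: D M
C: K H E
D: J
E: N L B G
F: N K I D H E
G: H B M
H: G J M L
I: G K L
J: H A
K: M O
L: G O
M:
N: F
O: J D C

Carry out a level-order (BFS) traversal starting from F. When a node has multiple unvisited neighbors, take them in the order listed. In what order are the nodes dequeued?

Visit F; enqueue N, K, I, D, H, E → queue [N, K, I, D, H, E]
Visit N → queue [K, I, D, H, E]
Visit K; enqueue M, O → queue [I, D, H, E, M, O]
Visit I; enqueue G, L → queue [D, H, E, M, O, G, L]
Visit D; enqueue J → queue [H, E, M, O, G, L, J]
Visit H → queue [E, M, O, G, L, J]
Visit E; enqueue B → queue [M, O, G, L, J, B]
Visit M → queue [O, G, L, J, B]
Visit O; enqueue C → queue [G, L, J, B, C]
Visit G → queue [L, J, B, C]
Visit L → queue [J, B, C]
Visit J; enqueue A → queue [B, C, A]
Visit B → queue [C, A]
Visit C → queue [A]
Visit A → queue []

F → N → K → I → D → H → E → M → O → G → L → J → B → C → A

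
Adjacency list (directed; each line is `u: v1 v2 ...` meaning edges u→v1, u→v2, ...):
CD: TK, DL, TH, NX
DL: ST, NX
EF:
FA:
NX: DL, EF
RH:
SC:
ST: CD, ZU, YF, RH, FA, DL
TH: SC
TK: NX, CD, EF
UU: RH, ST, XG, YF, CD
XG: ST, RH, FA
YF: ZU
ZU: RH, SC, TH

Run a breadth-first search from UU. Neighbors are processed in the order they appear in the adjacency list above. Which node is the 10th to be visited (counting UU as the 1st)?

TK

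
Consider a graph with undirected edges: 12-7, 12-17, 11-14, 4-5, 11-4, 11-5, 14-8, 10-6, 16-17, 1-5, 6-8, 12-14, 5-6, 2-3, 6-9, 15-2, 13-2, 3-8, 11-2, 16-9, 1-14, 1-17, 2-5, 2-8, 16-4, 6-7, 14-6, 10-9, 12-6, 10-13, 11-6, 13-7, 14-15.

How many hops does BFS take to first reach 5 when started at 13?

2

Level 0: 13
Level 1: 2, 7, 10
Level 2: 3, 5, 6, 8, 9, 11, 12, 15
Level 3: 1, 4, 14, 16, 17
5 first appears at level 2.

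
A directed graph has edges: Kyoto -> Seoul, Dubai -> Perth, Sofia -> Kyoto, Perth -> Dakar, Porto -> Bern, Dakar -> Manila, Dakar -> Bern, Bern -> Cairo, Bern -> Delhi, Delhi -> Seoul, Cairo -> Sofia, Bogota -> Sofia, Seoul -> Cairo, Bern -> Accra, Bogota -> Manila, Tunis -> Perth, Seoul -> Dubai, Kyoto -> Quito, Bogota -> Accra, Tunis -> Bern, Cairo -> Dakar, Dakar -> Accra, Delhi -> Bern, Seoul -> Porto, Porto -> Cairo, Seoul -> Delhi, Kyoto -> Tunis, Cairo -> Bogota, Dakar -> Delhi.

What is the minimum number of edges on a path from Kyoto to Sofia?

3

Level 0: Kyoto
Level 1: Quito, Seoul, Tunis
Level 2: Bern, Cairo, Delhi, Dubai, Perth, Porto
Level 3: Accra, Bogota, Dakar, Sofia
Level 4: Manila
Sofia first appears at level 3.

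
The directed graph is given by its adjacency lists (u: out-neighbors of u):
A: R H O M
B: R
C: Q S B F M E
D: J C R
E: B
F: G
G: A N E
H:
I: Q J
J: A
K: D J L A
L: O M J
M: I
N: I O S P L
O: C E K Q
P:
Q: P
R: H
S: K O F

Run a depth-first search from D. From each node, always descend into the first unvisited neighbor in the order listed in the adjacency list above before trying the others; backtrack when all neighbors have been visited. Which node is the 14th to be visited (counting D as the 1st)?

Visit D
D → J
J → A
A → R
R → H
A → O
O → C
C → Q
Q → P
C → S
S → K
K → L
L → M
M → I
S → F
F → G
G → N
G → E
E → B

Visit order: D, J, A, R, H, O, C, Q, P, S, K, L, M, I, F, G, N, E, B

I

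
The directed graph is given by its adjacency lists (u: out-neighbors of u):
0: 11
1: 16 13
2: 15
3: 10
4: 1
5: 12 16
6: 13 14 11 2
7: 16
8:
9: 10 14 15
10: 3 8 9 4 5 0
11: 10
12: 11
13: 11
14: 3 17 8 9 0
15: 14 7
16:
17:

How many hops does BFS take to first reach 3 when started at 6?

Level 0: 6
Level 1: 2, 11, 13, 14
Level 2: 0, 3, 8, 9, 10, 15, 17
Level 3: 4, 5, 7
Level 4: 1, 12, 16
3 first appears at level 2.

2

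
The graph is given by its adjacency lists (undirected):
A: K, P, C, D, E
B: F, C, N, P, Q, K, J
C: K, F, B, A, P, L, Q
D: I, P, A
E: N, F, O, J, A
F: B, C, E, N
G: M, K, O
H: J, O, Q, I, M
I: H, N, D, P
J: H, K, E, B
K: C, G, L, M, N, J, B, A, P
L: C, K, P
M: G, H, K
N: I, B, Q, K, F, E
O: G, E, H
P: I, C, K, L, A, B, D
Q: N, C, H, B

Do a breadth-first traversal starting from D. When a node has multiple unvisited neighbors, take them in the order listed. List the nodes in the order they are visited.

Visit D; enqueue I, P, A → queue [I, P, A]
Visit I; enqueue H, N → queue [P, A, H, N]
Visit P; enqueue C, K, L, B → queue [A, H, N, C, K, L, B]
Visit A; enqueue E → queue [H, N, C, K, L, B, E]
Visit H; enqueue J, O, Q, M → queue [N, C, K, L, B, E, J, O, Q, M]
Visit N; enqueue F → queue [C, K, L, B, E, J, O, Q, M, F]
Visit C → queue [K, L, B, E, J, O, Q, M, F]
Visit K; enqueue G → queue [L, B, E, J, O, Q, M, F, G]
Visit L → queue [B, E, J, O, Q, M, F, G]
Visit B → queue [E, J, O, Q, M, F, G]
Visit E → queue [J, O, Q, M, F, G]
Visit J → queue [O, Q, M, F, G]
Visit O → queue [Q, M, F, G]
Visit Q → queue [M, F, G]
Visit M → queue [F, G]
Visit F → queue [G]
Visit G → queue []

D I P A H N C K L B E J O Q M F G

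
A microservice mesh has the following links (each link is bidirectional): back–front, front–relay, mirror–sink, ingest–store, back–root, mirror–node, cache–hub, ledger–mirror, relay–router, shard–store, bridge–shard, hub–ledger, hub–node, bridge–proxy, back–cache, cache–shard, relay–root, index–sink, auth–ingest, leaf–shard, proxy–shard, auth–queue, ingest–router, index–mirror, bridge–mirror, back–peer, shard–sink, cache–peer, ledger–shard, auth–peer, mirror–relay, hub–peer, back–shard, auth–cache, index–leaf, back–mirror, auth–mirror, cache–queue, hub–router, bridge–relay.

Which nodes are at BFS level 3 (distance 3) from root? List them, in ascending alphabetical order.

auth, hub, index, ingest, leaf, ledger, node, proxy, queue, sink, store

Level 0: root
Level 1: back, relay
Level 2: bridge, cache, front, mirror, peer, router, shard
Level 3: auth, hub, index, ingest, leaf, ledger, node, proxy, queue, sink, store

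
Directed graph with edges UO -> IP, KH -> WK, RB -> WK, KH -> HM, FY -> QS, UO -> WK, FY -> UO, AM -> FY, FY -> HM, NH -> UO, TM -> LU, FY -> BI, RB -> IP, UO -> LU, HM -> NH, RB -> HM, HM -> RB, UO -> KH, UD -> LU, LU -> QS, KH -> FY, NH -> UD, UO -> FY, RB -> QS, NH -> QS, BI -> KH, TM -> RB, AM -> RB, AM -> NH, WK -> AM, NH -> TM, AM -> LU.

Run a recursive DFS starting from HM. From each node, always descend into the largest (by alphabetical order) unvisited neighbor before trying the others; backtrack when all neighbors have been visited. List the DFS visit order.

Visit HM
HM → RB
RB → WK
WK → AM
AM → NH
NH → UO
UO → LU
LU → QS
UO → KH
KH → FY
FY → BI
UO → IP
NH → UD
NH → TM

HM -> RB -> WK -> AM -> NH -> UO -> LU -> QS -> KH -> FY -> BI -> IP -> UD -> TM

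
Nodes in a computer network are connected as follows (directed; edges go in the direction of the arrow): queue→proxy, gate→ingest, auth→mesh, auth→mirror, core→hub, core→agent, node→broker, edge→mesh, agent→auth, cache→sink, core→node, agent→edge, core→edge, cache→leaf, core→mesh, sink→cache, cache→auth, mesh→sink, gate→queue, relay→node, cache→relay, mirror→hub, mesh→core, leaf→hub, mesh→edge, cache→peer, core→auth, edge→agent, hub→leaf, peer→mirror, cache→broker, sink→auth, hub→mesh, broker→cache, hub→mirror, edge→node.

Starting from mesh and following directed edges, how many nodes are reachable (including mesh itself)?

BFS from mesh visits: mesh, sink, edge, core, cache, auth, node, agent, hub, relay, peer, leaf, broker, mirror
Reachable nodes: 14 of 18 total.

14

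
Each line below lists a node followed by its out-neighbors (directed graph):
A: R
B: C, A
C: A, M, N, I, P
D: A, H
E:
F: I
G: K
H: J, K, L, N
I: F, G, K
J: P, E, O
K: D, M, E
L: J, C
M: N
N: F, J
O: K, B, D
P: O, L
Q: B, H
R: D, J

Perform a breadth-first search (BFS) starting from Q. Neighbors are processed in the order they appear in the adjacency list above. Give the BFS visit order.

Q B H C A J K L N M I P R E O D F G

Visit Q; enqueue B, H → queue [B, H]
Visit B; enqueue C, A → queue [H, C, A]
Visit H; enqueue J, K, L, N → queue [C, A, J, K, L, N]
Visit C; enqueue M, I, P → queue [A, J, K, L, N, M, I, P]
Visit A; enqueue R → queue [J, K, L, N, M, I, P, R]
Visit J; enqueue E, O → queue [K, L, N, M, I, P, R, E, O]
Visit K; enqueue D → queue [L, N, M, I, P, R, E, O, D]
Visit L → queue [N, M, I, P, R, E, O, D]
Visit N; enqueue F → queue [M, I, P, R, E, O, D, F]
Visit M → queue [I, P, R, E, O, D, F]
Visit I; enqueue G → queue [P, R, E, O, D, F, G]
Visit P → queue [R, E, O, D, F, G]
Visit R → queue [E, O, D, F, G]
Visit E → queue [O, D, F, G]
Visit O → queue [D, F, G]
Visit D → queue [F, G]
Visit F → queue [G]
Visit G → queue []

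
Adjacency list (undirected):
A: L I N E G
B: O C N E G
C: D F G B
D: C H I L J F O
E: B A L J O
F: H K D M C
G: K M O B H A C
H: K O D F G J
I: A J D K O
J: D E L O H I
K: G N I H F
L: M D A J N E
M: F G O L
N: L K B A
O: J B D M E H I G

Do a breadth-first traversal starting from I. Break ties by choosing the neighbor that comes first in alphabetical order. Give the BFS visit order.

I, A, D, J, K, O, E, G, L, N, C, F, H, B, M

Visit I; enqueue A, D, J, K, O → queue [A, D, J, K, O]
Visit A; enqueue E, G, L, N → queue [D, J, K, O, E, G, L, N]
Visit D; enqueue C, F, H → queue [J, K, O, E, G, L, N, C, F, H]
Visit J → queue [K, O, E, G, L, N, C, F, H]
Visit K → queue [O, E, G, L, N, C, F, H]
Visit O; enqueue B, M → queue [E, G, L, N, C, F, H, B, M]
Visit E → queue [G, L, N, C, F, H, B, M]
Visit G → queue [L, N, C, F, H, B, M]
Visit L → queue [N, C, F, H, B, M]
Visit N → queue [C, F, H, B, M]
Visit C → queue [F, H, B, M]
Visit F → queue [H, B, M]
Visit H → queue [B, M]
Visit B → queue [M]
Visit M → queue []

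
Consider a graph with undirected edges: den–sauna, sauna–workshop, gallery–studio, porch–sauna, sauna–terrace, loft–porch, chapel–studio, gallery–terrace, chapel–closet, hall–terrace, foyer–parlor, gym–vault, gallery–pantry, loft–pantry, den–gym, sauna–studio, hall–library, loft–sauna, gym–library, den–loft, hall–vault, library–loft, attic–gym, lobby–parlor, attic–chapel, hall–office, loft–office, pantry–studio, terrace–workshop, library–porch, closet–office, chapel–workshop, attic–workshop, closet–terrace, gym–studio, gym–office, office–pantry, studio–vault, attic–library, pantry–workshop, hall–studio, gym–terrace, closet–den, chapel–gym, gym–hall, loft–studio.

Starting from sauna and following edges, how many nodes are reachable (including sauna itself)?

BFS from sauna visits: sauna, den, loft, porch, studio, terrace, workshop, closet, gym, library, office, pantry, chapel, gallery, hall, vault, attic
Reachable nodes: 17 of 20 total.

17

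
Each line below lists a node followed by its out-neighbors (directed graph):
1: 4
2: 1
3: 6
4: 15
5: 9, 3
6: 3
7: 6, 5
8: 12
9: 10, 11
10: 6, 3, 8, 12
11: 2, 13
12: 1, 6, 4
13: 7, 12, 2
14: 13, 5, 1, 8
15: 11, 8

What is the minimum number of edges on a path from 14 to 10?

3

Level 0: 14
Level 1: 1, 5, 8, 13
Level 2: 2, 3, 4, 7, 9, 12
Level 3: 6, 10, 11, 15
10 first appears at level 3.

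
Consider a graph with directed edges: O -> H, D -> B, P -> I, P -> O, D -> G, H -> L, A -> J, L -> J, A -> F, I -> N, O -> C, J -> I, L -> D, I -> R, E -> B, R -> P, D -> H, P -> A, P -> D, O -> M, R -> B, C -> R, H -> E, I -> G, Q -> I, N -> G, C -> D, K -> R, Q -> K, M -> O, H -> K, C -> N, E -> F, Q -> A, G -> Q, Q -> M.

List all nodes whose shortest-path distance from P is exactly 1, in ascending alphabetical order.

Level 0: P
Level 1: A, D, I, O
Level 2: B, C, F, G, H, J, M, N, R
Level 3: E, K, L, Q

A, D, I, O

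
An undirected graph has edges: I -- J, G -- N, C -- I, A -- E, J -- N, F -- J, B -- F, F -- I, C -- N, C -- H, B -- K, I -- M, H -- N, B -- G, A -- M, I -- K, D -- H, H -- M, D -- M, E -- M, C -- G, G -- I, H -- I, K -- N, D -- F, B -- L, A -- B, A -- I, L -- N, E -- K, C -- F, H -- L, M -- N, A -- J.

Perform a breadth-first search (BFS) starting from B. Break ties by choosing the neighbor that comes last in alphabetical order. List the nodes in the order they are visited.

B, L, K, G, F, A, N, H, I, E, C, J, D, M

Visit B; enqueue L, K, G, F, A → queue [L, K, G, F, A]
Visit L; enqueue N, H → queue [K, G, F, A, N, H]
Visit K; enqueue I, E → queue [G, F, A, N, H, I, E]
Visit G; enqueue C → queue [F, A, N, H, I, E, C]
Visit F; enqueue J, D → queue [A, N, H, I, E, C, J, D]
Visit A; enqueue M → queue [N, H, I, E, C, J, D, M]
Visit N → queue [H, I, E, C, J, D, M]
Visit H → queue [I, E, C, J, D, M]
Visit I → queue [E, C, J, D, M]
Visit E → queue [C, J, D, M]
Visit C → queue [J, D, M]
Visit J → queue [D, M]
Visit D → queue [M]
Visit M → queue []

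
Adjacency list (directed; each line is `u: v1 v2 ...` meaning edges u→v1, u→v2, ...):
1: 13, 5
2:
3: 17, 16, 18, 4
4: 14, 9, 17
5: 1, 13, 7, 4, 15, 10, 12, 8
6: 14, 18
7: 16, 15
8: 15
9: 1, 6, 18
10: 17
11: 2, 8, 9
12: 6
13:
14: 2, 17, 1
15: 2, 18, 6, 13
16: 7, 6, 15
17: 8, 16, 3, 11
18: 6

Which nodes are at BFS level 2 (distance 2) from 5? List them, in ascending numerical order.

2, 6, 9, 14, 16, 17, 18

Level 0: 5
Level 1: 1, 4, 7, 8, 10, 12, 13, 15
Level 2: 2, 6, 9, 14, 16, 17, 18
Level 3: 3, 11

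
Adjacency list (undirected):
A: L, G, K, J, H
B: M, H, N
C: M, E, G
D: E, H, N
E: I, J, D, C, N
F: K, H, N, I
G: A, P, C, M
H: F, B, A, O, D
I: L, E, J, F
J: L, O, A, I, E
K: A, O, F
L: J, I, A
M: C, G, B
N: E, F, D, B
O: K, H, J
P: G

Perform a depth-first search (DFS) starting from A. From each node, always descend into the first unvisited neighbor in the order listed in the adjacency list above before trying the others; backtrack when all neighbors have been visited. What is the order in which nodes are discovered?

A → L → J → O → K → F → H → B → M → C → E → I → D → N → G → P

Visit A
A → L
L → J
J → O
O → K
K → F
F → H
H → B
B → M
M → C
C → E
E → I
E → D
D → N
C → G
G → P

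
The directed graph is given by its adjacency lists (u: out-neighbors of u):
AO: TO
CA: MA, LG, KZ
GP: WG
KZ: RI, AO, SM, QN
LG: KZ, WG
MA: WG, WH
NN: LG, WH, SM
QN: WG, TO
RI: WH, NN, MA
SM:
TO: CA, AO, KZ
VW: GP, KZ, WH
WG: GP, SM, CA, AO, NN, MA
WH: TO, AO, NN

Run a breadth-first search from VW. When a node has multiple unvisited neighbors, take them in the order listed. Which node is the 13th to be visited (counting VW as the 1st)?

Visit VW; enqueue GP, KZ, WH → queue [GP, KZ, WH]
Visit GP; enqueue WG → queue [KZ, WH, WG]
Visit KZ; enqueue RI, AO, SM, QN → queue [WH, WG, RI, AO, SM, QN]
Visit WH; enqueue TO, NN → queue [WG, RI, AO, SM, QN, TO, NN]
Visit WG; enqueue CA, MA → queue [RI, AO, SM, QN, TO, NN, CA, MA]
Visit RI → queue [AO, SM, QN, TO, NN, CA, MA]
Visit AO → queue [SM, QN, TO, NN, CA, MA]
Visit SM → queue [QN, TO, NN, CA, MA]
Visit QN → queue [TO, NN, CA, MA]
Visit TO → queue [NN, CA, MA]
Visit NN; enqueue LG → queue [CA, MA, LG]
Visit CA → queue [MA, LG]
Visit MA → queue [LG]
Visit LG → queue []

Visit order: VW, GP, KZ, WH, WG, RI, AO, SM, QN, TO, NN, CA, MA, LG

MA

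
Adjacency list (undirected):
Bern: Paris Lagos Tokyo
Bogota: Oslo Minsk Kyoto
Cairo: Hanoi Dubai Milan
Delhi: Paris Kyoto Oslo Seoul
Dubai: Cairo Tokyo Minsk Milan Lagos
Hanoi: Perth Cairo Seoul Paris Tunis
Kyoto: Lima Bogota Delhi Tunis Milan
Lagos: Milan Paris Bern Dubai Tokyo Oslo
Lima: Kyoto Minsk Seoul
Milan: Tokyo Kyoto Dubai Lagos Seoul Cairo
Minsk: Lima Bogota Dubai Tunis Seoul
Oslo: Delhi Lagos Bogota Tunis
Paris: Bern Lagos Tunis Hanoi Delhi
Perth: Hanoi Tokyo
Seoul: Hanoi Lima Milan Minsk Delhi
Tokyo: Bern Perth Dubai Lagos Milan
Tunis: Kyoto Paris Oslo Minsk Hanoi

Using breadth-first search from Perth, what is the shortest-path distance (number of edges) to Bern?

2

Level 0: Perth
Level 1: Hanoi, Tokyo
Level 2: Bern, Cairo, Dubai, Lagos, Milan, Paris, Seoul, Tunis
Level 3: Delhi, Kyoto, Lima, Minsk, Oslo
Level 4: Bogota
Bern first appears at level 2.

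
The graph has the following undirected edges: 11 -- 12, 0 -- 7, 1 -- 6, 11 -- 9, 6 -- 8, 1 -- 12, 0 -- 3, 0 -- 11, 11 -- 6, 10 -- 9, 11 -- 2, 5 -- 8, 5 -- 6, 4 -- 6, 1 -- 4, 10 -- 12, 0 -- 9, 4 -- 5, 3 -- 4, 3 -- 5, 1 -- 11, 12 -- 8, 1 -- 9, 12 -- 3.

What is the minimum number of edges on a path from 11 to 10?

Level 0: 11
Level 1: 0, 1, 2, 6, 9, 12
Level 2: 3, 4, 5, 7, 8, 10
10 first appears at level 2.

2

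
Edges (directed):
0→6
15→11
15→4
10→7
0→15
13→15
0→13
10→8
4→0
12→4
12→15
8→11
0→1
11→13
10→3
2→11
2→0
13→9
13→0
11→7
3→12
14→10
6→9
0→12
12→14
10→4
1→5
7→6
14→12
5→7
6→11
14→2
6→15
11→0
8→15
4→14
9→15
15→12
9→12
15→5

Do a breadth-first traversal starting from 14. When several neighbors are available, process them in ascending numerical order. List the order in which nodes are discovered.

14 → 2 → 10 → 12 → 0 → 11 → 3 → 4 → 7 → 8 → 15 → 1 → 6 → 13 → 5 → 9

Visit 14; enqueue 2, 10, 12 → queue [2, 10, 12]
Visit 2; enqueue 0, 11 → queue [10, 12, 0, 11]
Visit 10; enqueue 3, 4, 7, 8 → queue [12, 0, 11, 3, 4, 7, 8]
Visit 12; enqueue 15 → queue [0, 11, 3, 4, 7, 8, 15]
Visit 0; enqueue 1, 6, 13 → queue [11, 3, 4, 7, 8, 15, 1, 6, 13]
Visit 11 → queue [3, 4, 7, 8, 15, 1, 6, 13]
Visit 3 → queue [4, 7, 8, 15, 1, 6, 13]
Visit 4 → queue [7, 8, 15, 1, 6, 13]
Visit 7 → queue [8, 15, 1, 6, 13]
Visit 8 → queue [15, 1, 6, 13]
Visit 15; enqueue 5 → queue [1, 6, 13, 5]
Visit 1 → queue [6, 13, 5]
Visit 6; enqueue 9 → queue [13, 5, 9]
Visit 13 → queue [5, 9]
Visit 5 → queue [9]
Visit 9 → queue []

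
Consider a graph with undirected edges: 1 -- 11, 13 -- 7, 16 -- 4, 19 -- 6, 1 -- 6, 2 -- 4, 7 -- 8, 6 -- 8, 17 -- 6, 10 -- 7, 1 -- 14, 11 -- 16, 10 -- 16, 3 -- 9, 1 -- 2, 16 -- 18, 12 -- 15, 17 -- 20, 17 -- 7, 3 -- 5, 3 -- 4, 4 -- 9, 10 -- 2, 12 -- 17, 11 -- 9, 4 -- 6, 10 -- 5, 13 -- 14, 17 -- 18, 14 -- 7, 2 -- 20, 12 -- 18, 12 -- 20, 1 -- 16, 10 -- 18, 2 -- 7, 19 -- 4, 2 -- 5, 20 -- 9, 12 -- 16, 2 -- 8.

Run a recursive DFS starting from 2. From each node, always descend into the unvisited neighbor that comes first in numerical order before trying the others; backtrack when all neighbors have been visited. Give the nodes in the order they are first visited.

Visit 2
2 → 1
1 → 6
6 → 4
4 → 3
3 → 5
5 → 10
10 → 7
7 → 8
7 → 13
13 → 14
7 → 17
17 → 12
12 → 15
12 → 16
16 → 11
11 → 9
9 → 20
16 → 18
4 → 19

2 1 6 4 3 5 10 7 8 13 14 17 12 15 16 11 9 20 18 19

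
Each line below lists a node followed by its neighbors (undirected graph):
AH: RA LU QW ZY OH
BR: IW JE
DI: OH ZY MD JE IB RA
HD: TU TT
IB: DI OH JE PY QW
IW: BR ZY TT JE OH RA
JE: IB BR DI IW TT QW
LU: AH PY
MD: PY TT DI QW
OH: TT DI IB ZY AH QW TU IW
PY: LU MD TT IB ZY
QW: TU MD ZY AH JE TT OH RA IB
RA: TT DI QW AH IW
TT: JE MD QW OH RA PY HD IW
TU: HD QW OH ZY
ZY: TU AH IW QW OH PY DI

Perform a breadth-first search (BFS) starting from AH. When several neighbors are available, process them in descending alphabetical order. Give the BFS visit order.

AH → ZY → RA → QW → OH → LU → TU → PY → IW → DI → TT → MD → JE → IB → HD → BR

Visit AH; enqueue ZY, RA, QW, OH, LU → queue [ZY, RA, QW, OH, LU]
Visit ZY; enqueue TU, PY, IW, DI → queue [RA, QW, OH, LU, TU, PY, IW, DI]
Visit RA; enqueue TT → queue [QW, OH, LU, TU, PY, IW, DI, TT]
Visit QW; enqueue MD, JE, IB → queue [OH, LU, TU, PY, IW, DI, TT, MD, JE, IB]
Visit OH → queue [LU, TU, PY, IW, DI, TT, MD, JE, IB]
Visit LU → queue [TU, PY, IW, DI, TT, MD, JE, IB]
Visit TU; enqueue HD → queue [PY, IW, DI, TT, MD, JE, IB, HD]
Visit PY → queue [IW, DI, TT, MD, JE, IB, HD]
Visit IW; enqueue BR → queue [DI, TT, MD, JE, IB, HD, BR]
Visit DI → queue [TT, MD, JE, IB, HD, BR]
Visit TT → queue [MD, JE, IB, HD, BR]
Visit MD → queue [JE, IB, HD, BR]
Visit JE → queue [IB, HD, BR]
Visit IB → queue [HD, BR]
Visit HD → queue [BR]
Visit BR → queue []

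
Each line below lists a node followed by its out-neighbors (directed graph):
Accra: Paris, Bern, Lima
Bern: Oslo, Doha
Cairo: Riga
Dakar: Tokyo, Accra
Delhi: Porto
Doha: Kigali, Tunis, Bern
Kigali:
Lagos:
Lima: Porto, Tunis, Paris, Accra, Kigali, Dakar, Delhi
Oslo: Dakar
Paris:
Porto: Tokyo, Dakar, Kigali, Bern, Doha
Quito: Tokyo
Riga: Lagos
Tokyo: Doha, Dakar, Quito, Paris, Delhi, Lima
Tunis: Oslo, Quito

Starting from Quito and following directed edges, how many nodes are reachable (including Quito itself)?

13

BFS from Quito visits: Quito, Tokyo, Paris, Lima, Doha, Delhi, Dakar, Tunis, Porto, Kigali, Accra, Bern, Oslo
Reachable nodes: 13 of 16 total.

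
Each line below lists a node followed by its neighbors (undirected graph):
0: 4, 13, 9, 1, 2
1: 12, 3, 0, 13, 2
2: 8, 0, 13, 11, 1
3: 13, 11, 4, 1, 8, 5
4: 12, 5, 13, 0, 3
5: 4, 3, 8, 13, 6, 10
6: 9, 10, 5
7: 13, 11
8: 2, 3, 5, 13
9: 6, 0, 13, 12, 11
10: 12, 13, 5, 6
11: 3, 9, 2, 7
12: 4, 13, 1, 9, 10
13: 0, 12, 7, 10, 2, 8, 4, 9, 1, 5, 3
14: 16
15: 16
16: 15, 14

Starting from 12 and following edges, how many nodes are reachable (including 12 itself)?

BFS from 12 visits: 12, 1, 4, 9, 10, 13, 0, 2, 3, 5, 6, 11, 7, 8
Reachable nodes: 14 of 17 total.

14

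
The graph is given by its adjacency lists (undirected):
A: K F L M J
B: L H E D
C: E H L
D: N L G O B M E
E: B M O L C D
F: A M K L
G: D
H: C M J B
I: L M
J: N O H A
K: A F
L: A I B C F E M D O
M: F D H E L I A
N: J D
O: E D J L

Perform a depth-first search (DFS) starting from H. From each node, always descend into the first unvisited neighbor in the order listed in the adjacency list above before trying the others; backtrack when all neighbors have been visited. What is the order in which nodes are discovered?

Visit H
H → C
C → E
E → B
B → L
L → A
A → K
K → F
F → M
M → D
D → N
N → J
J → O
D → G
M → I

H → C → E → B → L → A → K → F → M → D → N → J → O → G → I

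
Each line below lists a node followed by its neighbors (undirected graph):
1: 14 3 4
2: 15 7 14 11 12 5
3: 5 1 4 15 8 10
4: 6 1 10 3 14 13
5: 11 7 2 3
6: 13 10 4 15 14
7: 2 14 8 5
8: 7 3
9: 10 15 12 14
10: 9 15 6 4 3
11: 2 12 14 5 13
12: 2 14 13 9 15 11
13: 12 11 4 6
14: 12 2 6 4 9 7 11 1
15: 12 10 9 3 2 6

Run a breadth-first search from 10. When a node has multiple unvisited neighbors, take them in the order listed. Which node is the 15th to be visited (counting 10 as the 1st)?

Visit 10; enqueue 9, 15, 6, 4, 3 → queue [9, 15, 6, 4, 3]
Visit 9; enqueue 12, 14 → queue [15, 6, 4, 3, 12, 14]
Visit 15; enqueue 2 → queue [6, 4, 3, 12, 14, 2]
Visit 6; enqueue 13 → queue [4, 3, 12, 14, 2, 13]
Visit 4; enqueue 1 → queue [3, 12, 14, 2, 13, 1]
Visit 3; enqueue 5, 8 → queue [12, 14, 2, 13, 1, 5, 8]
Visit 12; enqueue 11 → queue [14, 2, 13, 1, 5, 8, 11]
Visit 14; enqueue 7 → queue [2, 13, 1, 5, 8, 11, 7]
Visit 2 → queue [13, 1, 5, 8, 11, 7]
Visit 13 → queue [1, 5, 8, 11, 7]
Visit 1 → queue [5, 8, 11, 7]
Visit 5 → queue [8, 11, 7]
Visit 8 → queue [11, 7]
Visit 11 → queue [7]
Visit 7 → queue []

Visit order: 10, 9, 15, 6, 4, 3, 12, 14, 2, 13, 1, 5, 8, 11, 7

7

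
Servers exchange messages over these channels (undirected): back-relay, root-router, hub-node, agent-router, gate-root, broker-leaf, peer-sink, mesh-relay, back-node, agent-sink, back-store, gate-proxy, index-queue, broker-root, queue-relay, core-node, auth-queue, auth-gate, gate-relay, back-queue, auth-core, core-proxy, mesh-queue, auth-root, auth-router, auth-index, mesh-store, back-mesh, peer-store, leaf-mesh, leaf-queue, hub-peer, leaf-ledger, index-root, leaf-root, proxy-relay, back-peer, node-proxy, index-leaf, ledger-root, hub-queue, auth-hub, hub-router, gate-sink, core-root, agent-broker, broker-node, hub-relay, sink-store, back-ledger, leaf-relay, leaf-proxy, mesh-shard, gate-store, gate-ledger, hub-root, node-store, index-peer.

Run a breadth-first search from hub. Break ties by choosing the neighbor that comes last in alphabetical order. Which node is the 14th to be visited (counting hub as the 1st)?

core

Visit hub; enqueue router, root, relay, queue, peer, node, auth → queue [router, root, relay, queue, peer, node, auth]
Visit router; enqueue agent → queue [root, relay, queue, peer, node, auth, agent]
Visit root; enqueue ledger, leaf, index, gate, core, broker → queue [relay, queue, peer, node, auth, agent, ledger, leaf, index, gate, core, broker]
Visit relay; enqueue proxy, mesh, back → queue [queue, peer, node, auth, agent, ledger, leaf, index, gate, core, broker, proxy, mesh, back]
Visit queue → queue [peer, node, auth, agent, ledger, leaf, index, gate, core, broker, proxy, mesh, back]
Visit peer; enqueue store, sink → queue [node, auth, agent, ledger, leaf, index, gate, core, broker, proxy, mesh, back, store, sink]
Visit node → queue [auth, agent, ledger, leaf, index, gate, core, broker, proxy, mesh, back, store, sink]
Visit auth → queue [agent, ledger, leaf, index, gate, core, broker, proxy, mesh, back, store, sink]
Visit agent → queue [ledger, leaf, index, gate, core, broker, proxy, mesh, back, store, sink]
Visit ledger → queue [leaf, index, gate, core, broker, proxy, mesh, back, store, sink]
Visit leaf → queue [index, gate, core, broker, proxy, mesh, back, store, sink]
Visit index → queue [gate, core, broker, proxy, mesh, back, store, sink]
Visit gate → queue [core, broker, proxy, mesh, back, store, sink]
Visit core → queue [broker, proxy, mesh, back, store, sink]
Visit broker → queue [proxy, mesh, back, store, sink]
Visit proxy → queue [mesh, back, store, sink]
Visit mesh; enqueue shard → queue [back, store, sink, shard]
Visit back → queue [store, sink, shard]
Visit store → queue [sink, shard]
Visit sink → queue [shard]
Visit shard → queue []

Visit order: hub, router, root, relay, queue, peer, node, auth, agent, ledger, leaf, index, gate, core, broker, proxy, mesh, back, store, sink, shard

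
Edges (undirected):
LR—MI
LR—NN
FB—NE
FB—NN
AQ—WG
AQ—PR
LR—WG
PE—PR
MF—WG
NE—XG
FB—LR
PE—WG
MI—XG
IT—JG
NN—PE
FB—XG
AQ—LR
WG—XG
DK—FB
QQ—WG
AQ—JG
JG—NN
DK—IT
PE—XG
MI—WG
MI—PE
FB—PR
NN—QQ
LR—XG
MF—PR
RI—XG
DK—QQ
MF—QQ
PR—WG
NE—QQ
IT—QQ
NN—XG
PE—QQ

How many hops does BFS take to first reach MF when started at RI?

Level 0: RI
Level 1: XG
Level 2: FB, LR, MI, NE, NN, PE, WG
Level 3: AQ, DK, JG, MF, PR, QQ
Level 4: IT
MF first appears at level 3.

3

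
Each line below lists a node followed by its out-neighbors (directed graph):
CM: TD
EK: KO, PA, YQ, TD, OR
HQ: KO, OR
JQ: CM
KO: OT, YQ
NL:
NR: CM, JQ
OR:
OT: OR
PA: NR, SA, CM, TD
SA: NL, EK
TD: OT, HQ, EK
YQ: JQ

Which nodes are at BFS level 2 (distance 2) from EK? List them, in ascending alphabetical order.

CM, HQ, JQ, NR, OT, SA

Level 0: EK
Level 1: KO, OR, PA, TD, YQ
Level 2: CM, HQ, JQ, NR, OT, SA
Level 3: NL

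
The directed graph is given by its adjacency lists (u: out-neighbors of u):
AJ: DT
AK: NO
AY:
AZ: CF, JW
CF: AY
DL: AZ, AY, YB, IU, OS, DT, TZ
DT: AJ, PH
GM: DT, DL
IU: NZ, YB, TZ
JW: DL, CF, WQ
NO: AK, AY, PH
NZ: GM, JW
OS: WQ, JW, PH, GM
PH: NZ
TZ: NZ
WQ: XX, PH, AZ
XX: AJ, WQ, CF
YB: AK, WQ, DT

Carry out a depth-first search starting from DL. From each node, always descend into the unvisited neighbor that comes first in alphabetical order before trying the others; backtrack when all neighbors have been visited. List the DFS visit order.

Visit DL
DL → AY
DL → AZ
AZ → CF
AZ → JW
JW → WQ
WQ → PH
PH → NZ
NZ → GM
GM → DT
DT → AJ
WQ → XX
DL → IU
IU → TZ
IU → YB
YB → AK
AK → NO
DL → OS

DL -> AY -> AZ -> CF -> JW -> WQ -> PH -> NZ -> GM -> DT -> AJ -> XX -> IU -> TZ -> YB -> AK -> NO -> OS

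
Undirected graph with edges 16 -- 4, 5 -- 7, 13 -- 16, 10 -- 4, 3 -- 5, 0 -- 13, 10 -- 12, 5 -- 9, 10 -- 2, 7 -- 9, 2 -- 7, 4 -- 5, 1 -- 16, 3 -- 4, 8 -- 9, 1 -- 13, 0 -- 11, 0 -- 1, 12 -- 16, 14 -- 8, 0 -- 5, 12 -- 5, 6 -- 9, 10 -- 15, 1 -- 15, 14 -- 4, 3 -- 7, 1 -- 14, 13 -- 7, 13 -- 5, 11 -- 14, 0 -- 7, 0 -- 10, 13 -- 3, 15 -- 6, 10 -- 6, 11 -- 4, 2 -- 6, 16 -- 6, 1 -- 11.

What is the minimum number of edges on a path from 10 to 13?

Level 0: 10
Level 1: 0, 2, 4, 6, 12, 15
Level 2: 1, 3, 5, 7, 9, 11, 13, 14, 16
Level 3: 8
13 first appears at level 2.

2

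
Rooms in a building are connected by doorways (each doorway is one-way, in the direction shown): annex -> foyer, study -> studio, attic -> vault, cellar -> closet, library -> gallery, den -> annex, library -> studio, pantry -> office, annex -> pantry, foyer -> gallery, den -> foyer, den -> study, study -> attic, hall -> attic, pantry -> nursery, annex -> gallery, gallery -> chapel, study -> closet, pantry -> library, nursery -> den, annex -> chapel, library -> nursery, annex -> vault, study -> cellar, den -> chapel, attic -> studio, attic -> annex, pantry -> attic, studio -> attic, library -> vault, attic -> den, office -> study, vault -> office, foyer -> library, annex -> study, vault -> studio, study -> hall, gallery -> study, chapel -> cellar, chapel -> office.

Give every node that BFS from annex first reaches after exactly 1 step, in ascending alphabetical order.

Level 0: annex
Level 1: chapel, foyer, gallery, pantry, study, vault
Level 2: attic, cellar, closet, hall, library, nursery, office, studio
Level 3: den

chapel, foyer, gallery, pantry, study, vault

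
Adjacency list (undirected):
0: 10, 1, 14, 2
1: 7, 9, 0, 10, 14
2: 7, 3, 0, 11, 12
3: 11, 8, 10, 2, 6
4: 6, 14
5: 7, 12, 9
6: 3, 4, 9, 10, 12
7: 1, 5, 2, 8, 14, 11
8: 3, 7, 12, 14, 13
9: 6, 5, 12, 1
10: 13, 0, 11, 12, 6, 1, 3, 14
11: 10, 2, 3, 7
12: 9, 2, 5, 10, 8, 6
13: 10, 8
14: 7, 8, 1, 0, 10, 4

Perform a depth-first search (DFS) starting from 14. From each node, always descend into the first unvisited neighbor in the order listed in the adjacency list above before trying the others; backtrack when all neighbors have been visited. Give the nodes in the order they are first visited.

14 -> 7 -> 1 -> 9 -> 6 -> 3 -> 11 -> 10 -> 13 -> 8 -> 12 -> 2 -> 0 -> 5 -> 4

Visit 14
14 → 7
7 → 1
1 → 9
9 → 6
6 → 3
3 → 11
11 → 10
10 → 13
13 → 8
8 → 12
12 → 2
2 → 0
12 → 5
6 → 4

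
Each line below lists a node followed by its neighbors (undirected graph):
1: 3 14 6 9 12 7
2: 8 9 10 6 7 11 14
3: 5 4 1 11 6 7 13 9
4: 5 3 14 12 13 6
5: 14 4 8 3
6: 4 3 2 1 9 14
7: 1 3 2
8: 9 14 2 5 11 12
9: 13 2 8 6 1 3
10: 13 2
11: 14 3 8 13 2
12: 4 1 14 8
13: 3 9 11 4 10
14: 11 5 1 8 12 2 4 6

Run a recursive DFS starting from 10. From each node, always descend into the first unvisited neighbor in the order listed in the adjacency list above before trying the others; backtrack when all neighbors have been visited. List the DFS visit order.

Visit 10
10 → 13
13 → 3
3 → 5
5 → 14
14 → 11
11 → 8
8 → 9
9 → 2
2 → 6
6 → 4
4 → 12
12 → 1
1 → 7

10, 13, 3, 5, 14, 11, 8, 9, 2, 6, 4, 12, 1, 7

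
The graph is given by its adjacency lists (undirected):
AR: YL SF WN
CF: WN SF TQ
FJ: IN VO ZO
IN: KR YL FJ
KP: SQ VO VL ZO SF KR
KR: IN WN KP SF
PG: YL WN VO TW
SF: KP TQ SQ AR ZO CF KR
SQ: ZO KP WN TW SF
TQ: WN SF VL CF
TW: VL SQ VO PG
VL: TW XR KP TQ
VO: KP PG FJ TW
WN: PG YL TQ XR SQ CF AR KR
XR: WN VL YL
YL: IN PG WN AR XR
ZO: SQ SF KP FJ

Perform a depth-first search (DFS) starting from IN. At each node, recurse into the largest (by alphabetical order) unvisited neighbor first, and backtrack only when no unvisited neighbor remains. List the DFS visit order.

Visit IN
IN → YL
YL → XR
XR → WN
WN → TQ
TQ → VL
VL → TW
TW → VO
VO → PG
VO → KP
KP → ZO
ZO → SQ
SQ → SF
SF → KR
SF → CF
SF → AR
ZO → FJ

IN → YL → XR → WN → TQ → VL → TW → VO → PG → KP → ZO → SQ → SF → KR → CF → AR → FJ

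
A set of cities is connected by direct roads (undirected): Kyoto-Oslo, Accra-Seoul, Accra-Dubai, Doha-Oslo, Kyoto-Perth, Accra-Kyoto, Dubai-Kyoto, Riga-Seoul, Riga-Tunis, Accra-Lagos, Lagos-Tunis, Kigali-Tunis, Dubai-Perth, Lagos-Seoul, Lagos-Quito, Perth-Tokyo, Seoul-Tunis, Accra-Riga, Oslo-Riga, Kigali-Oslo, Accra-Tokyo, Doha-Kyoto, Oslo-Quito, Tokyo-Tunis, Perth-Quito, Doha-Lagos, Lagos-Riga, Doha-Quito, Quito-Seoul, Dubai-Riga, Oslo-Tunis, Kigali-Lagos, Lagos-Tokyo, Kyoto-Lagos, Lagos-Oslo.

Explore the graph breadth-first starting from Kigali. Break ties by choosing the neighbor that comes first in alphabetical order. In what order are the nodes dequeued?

Visit Kigali; enqueue Lagos, Oslo, Tunis → queue [Lagos, Oslo, Tunis]
Visit Lagos; enqueue Accra, Doha, Kyoto, Quito, Riga, Seoul, Tokyo → queue [Oslo, Tunis, Accra, Doha, Kyoto, Quito, Riga, Seoul, Tokyo]
Visit Oslo → queue [Tunis, Accra, Doha, Kyoto, Quito, Riga, Seoul, Tokyo]
Visit Tunis → queue [Accra, Doha, Kyoto, Quito, Riga, Seoul, Tokyo]
Visit Accra; enqueue Dubai → queue [Doha, Kyoto, Quito, Riga, Seoul, Tokyo, Dubai]
Visit Doha → queue [Kyoto, Quito, Riga, Seoul, Tokyo, Dubai]
Visit Kyoto; enqueue Perth → queue [Quito, Riga, Seoul, Tokyo, Dubai, Perth]
Visit Quito → queue [Riga, Seoul, Tokyo, Dubai, Perth]
Visit Riga → queue [Seoul, Tokyo, Dubai, Perth]
Visit Seoul → queue [Tokyo, Dubai, Perth]
Visit Tokyo → queue [Dubai, Perth]
Visit Dubai → queue [Perth]
Visit Perth → queue []

Kigali -> Lagos -> Oslo -> Tunis -> Accra -> Doha -> Kyoto -> Quito -> Riga -> Seoul -> Tokyo -> Dubai -> Perth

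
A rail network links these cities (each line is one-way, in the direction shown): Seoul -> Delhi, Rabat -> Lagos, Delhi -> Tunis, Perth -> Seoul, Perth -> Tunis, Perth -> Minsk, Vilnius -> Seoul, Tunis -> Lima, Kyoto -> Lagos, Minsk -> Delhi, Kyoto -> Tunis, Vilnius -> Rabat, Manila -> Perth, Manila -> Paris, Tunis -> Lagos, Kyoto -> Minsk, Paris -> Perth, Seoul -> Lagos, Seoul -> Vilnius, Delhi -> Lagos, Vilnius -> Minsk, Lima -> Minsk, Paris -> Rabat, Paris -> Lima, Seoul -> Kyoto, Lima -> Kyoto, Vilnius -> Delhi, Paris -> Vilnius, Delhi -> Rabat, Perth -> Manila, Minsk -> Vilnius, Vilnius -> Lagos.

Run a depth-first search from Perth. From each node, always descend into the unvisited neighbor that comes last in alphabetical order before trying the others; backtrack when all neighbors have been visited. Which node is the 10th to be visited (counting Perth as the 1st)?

Visit Perth
Perth → Tunis
Tunis → Lima
Lima → Minsk
Minsk → Vilnius
Vilnius → Seoul
Seoul → Lagos
Seoul → Kyoto
Seoul → Delhi
Delhi → Rabat
Perth → Manila
Manila → Paris

Visit order: Perth, Tunis, Lima, Minsk, Vilnius, Seoul, Lagos, Kyoto, Delhi, Rabat, Manila, Paris

Rabat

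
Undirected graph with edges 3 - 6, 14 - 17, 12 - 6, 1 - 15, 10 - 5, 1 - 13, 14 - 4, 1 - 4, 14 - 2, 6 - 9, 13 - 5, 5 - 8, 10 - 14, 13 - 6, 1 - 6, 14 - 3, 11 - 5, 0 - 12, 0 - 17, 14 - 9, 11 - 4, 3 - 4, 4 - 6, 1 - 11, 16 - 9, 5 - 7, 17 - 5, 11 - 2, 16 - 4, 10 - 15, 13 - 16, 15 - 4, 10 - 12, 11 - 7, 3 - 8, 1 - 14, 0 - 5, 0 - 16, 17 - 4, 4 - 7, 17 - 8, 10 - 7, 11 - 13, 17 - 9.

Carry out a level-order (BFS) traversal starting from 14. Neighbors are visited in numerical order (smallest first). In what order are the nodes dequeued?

14 → 1 → 2 → 3 → 4 → 9 → 10 → 17 → 6 → 11 → 13 → 15 → 8 → 7 → 16 → 5 → 12 → 0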